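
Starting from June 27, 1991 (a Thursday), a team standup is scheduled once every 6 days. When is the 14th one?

The 14th occurrence is 13 intervals after the first: 13 × 6 = 78 days after June 27, 1991.
June has 30 days — 3 days to the end of June leaves 75.
July has 31 days (44 left).
August has 31 days (13 left).
13 days into September → September 13, 1991.

September 13, 1991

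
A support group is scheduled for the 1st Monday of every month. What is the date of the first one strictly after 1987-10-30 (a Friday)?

October 1987 starts on a Thursday, so its 1st Monday is 1987-10-05 (4 days in).
That is not after 1987-10-30, so look at November 1987.
November 1987 starts on a Sunday, so its 1st Monday is 1987-11-02 (1 day in).

1987-11-02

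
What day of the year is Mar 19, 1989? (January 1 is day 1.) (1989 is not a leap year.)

Days in months before Mar: 31 + 28 = 59.
Plus 19 days into Mar → day 78.

78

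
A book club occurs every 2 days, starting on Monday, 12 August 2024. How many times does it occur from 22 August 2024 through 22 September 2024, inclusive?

16

Occurrences land 2·i days after 12 August 2024 for i = 0, 1, 2, …
22 August 2024 is 10 days after the start; 10 ÷ 2 = 5 remainder 0. First occurrence in the window: #6 on 22 August 2024 (5×2 = 10 days in).
22 September 2024 is 41 days after the start; 41 ÷ 2 = 20 remainder 1. Last occurrence in the window: #21 on 21 September 2024.
Occurrences #6 through #21: 16 in total.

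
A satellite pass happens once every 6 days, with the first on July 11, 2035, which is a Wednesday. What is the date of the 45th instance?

March 31, 2036

The 45th occurrence is 44 intervals after the first: 44 × 6 = 264 days after July 11, 2035.
July has 31 days — 20 days to the end of July leaves 244.
August has 31 days (213 left).
September has 30 days (183 left).
October has 31 days (152 left).
November has 30 days (122 left).
December has 31 days (91 left).
January has 31 days (60 left).
February has 29 days (31 left).
31 days into March → March 31, 2036.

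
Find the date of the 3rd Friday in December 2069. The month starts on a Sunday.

December 2069 begins on a Sunday, so the first Friday is December 6 (5 days later).
The 3rd Friday is 2 weeks later: 6 + 14 = 20.

December 20, 2069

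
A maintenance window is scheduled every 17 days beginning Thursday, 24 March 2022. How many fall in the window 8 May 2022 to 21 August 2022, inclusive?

6

Occurrences land 17·i days after 24 March 2022 for i = 0, 1, 2, …
8 May 2022 is 45 days after the start; 45 ÷ 17 = 2 remainder 11; since the remainder is 11, round up to i = 3. First occurrence in the window: #4 on 14 May 2022 (3×17 = 51 days in).
21 August 2022 is 150 days after the start; 150 ÷ 17 = 8 remainder 14. Last occurrence in the window: #9 on 7 August 2022.
Occurrences #4 through #9: 6 in total.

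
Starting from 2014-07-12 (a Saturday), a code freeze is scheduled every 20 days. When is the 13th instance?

The 13th occurrence is 12 intervals after the first: 12 × 20 = 240 days after 2014-07-12.
July has 31 days — 19 days to the end of July leaves 221.
August has 31 days (190 left).
September has 30 days (160 left).
October has 31 days (129 left).
November has 30 days (99 left).
December has 31 days (68 left).
January has 31 days (37 left).
February has 28 days (9 left).
9 days into March → 2015-03-09.

2015-03-09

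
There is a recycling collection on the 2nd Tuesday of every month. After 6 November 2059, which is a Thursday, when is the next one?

November 2059 starts on a Saturday; its first Tuesday is the 4th, so the 2nd Tuesday is the 11th — 11 November 2059.
11 November 2059 is after 6 November 2059, so that is the next one.

11 November 2059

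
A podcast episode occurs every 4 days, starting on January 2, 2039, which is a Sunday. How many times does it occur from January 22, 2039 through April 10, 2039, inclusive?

Occurrences land 4·i days after January 2, 2039 for i = 0, 1, 2, …
January 22, 2039 is 20 days after the start; 20 ÷ 4 = 5 remainder 0. First occurrence in the window: #6 on January 22, 2039 (5×4 = 20 days in).
April 10, 2039 is 98 days after the start; 98 ÷ 4 = 24 remainder 2. Last occurrence in the window: #25 on April 8, 2039.
Occurrences #6 through #25: 20 in total.

20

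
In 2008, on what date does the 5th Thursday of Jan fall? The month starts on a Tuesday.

Jan 31, 2008

Jan 2008 begins on a Tuesday, so the first Thursday is Jan 3 (2 days later).
The 5th Thursday is 4 weeks later: 3 + 28 = 31.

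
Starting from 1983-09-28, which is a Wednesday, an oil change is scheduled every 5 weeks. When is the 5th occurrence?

1984-02-15

The 5th occurrence is 4 intervals after the first: 4 × 35 = 140 days after 1983-09-28.
September has 30 days — 2 days to the end of September leaves 138.
October has 31 days (107 left).
November has 30 days (77 left).
December has 31 days (46 left).
January has 31 days (15 left).
15 days into February → 1984-02-15.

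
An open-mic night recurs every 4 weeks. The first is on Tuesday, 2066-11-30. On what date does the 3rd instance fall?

2067-01-25

The 3rd occurrence is 2 intervals after the first: 2 × 28 = 56 days after 2066-11-30.
November has 30 days — 0 days to the end of November leaves 56.
December has 31 days (25 left).
25 days into January → 2067-01-25.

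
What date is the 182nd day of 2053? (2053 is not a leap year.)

January has 31 days (182 − 31 = 151 remain).
February has 28 days (151 − 28 = 123 remain).
March has 31 days (123 − 31 = 92 remain).
April has 30 days (92 − 30 = 62 remain).
May has 31 days (62 − 31 = 31 remain).
June has 30 days (31 − 30 = 1 remain).
1 into July → July 1.

July 1, 2053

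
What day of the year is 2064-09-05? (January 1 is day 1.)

249

Days in months before September: 31 + 29 + 31 + 30 + 31 + 30 + 31 + 31 = 244.
Plus 5 days into September → day 249.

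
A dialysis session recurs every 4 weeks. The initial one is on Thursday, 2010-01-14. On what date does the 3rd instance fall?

The 3rd occurrence is 2 intervals after the first: 2 × 28 = 56 days after 2010-01-14.
January has 31 days — 17 days to the end of January leaves 39.
February has 28 days (11 left).
11 days into March → 2010-03-11.

2010-03-11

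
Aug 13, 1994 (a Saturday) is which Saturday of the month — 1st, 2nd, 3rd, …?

2nd

Day 13 falls in week ⌈13/7⌉ of the month.
Days 1–7 hold the 1st Saturday, 8–14 the 2nd, 15–21 the 3rd, 22–28 the 4th, 29–31 the 5th.
13 is in the range for the 2nd.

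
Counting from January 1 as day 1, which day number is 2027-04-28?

118

Days in months before April: 31 + 28 + 31 = 90.
Plus 28 days into April → day 118.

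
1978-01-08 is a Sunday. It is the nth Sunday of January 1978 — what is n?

2nd

Day 8 falls in week ⌈8/7⌉ of the month.
Days 1–7 hold the 1st Sunday, 8–14 the 2nd, 15–21 the 3rd, 22–28 the 4th, 29–31 the 5th.
8 is in the range for the 2nd.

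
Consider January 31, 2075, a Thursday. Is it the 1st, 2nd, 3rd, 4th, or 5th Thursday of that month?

Day 31 falls in week ⌈31/7⌉ of the month.
Days 1–7 hold the 1st Thursday, 8–14 the 2nd, 15–21 the 3rd, 22–28 the 4th, 29–31 the 5th.
31 is in the range for the 5th.

5th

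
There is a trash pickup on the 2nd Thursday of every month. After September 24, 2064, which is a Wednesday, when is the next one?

September 2064 starts on a Monday; its first Thursday is the 4th, so the 2nd Thursday is the 11th — September 11, 2064.
That is not after September 24, 2064, so look at October 2064.
October 2064 starts on a Wednesday; its first Thursday is the 2nd, so the 2nd Thursday is the 9th — October 9, 2064.

October 9, 2064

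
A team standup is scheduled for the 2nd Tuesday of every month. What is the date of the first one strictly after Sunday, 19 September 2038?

12 October 2038

September 2038 starts on a Wednesday; its first Tuesday is the 7th, so the 2nd Tuesday is the 14th — 14 September 2038.
That is not after 19 September 2038, so look at October 2038.
October 2038 starts on a Friday; its first Tuesday is the 5th, so the 2nd Tuesday is the 12th — 12 October 2038.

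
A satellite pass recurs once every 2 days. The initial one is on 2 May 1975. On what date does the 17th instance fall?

3 June 1975

The 17th occurrence is 16 intervals after the first: 16 × 2 = 32 days after 2 May 1975.
May has 31 days — 29 days to the end of May leaves 3.
3 days into June → 3 June 1975.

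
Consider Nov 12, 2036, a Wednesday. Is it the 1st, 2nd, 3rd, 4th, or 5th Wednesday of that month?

2nd

Day 12 falls in week ⌈12/7⌉ of the month.
Days 1–7 hold the 1st Wednesday, 8–14 the 2nd, 15–21 the 3rd, 22–28 the 4th, 29–31 the 5th.
12 is in the range for the 2nd.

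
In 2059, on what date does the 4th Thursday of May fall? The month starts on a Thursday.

May 2059 begins on a Thursday, so the first Thursday is May 1.
The 4th Thursday is 3 weeks later: 1 + 21 = 22.

2059-05-22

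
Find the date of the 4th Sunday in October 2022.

October 2022 begins on a Saturday, so the first Sunday is October 2 (1 day later).
The 4th Sunday is 3 weeks later: 2 + 21 = 23.

2022-10-23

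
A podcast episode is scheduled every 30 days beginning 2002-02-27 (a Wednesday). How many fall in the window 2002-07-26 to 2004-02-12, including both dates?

19

Occurrences land 30·i days after 2002-02-27 for i = 0, 1, 2, …
2002-07-26 is 149 days after the start; 149 ÷ 30 = 4 remainder 29; since the remainder is 29, round up to i = 5. First occurrence in the window: #6 on 2002-07-27 (5×30 = 150 days in).
2004-02-12 is 715 days after the start; 715 ÷ 30 = 23 remainder 25. Last occurrence in the window: #24 on 2004-01-18.
Occurrences #6 through #24: 19 in total.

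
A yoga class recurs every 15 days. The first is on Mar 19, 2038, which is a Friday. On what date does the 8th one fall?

Jul 2, 2038

The 8th occurrence is 7 intervals after the first: 7 × 15 = 105 days after Mar 19, 2038.
Mar has 31 days — 12 days to the end of Mar leaves 93.
Apr has 30 days (63 left).
May has 31 days (32 left).
Jun has 30 days (2 left).
2 days into Jul → Jul 2, 2038.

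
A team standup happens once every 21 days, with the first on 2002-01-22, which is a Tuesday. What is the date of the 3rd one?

The 3rd occurrence is 2 intervals after the first: 2 × 21 = 42 days after 2002-01-22.
January has 31 days — 9 days to the end of January leaves 33.
February has 28 days (5 left).
5 days into March → 2002-03-05.

2002-03-05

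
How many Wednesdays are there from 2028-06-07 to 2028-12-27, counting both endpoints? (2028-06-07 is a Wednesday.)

2028-06-07 is a Wednesday; the first Wednesday on or after it is 2028-06-07.
From 2028-06-07 to 2028-12-27: 23 + 31 + 31 + 30 + 31 + 30 + 27 = 203 days (rest of June, July, August, September, October, November, December).
203 ÷ 7 = 29 full weeks with remainder 0, so 29 more Wednesdays after the first → 30.

30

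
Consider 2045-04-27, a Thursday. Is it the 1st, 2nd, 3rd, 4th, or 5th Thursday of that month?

4th

Day 27 falls in week ⌈27/7⌉ of the month.
Days 1–7 hold the 1st Thursday, 8–14 the 2nd, 15–21 the 3rd, 22–28 the 4th, 29–31 the 5th.
27 is in the range for the 4th.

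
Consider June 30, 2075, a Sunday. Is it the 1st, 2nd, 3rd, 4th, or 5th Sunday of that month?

5th

Day 30 falls in week ⌈30/7⌉ of the month.
Days 1–7 hold the 1st Sunday, 8–14 the 2nd, 15–21 the 3rd, 22–28 the 4th, 29–31 the 5th.
30 is in the range for the 5th.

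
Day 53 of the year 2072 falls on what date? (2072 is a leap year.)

January has 31 days (53 − 31 = 22 remain).
22 into February → February 22.

2072-02-22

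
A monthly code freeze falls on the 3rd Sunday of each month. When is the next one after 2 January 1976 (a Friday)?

18 January 1976

January 1976 starts on a Thursday; its first Sunday is the 4th, so the 3rd Sunday is the 18th — 18 January 1976.
18 January 1976 is after 2 January 1976, so that is the next one.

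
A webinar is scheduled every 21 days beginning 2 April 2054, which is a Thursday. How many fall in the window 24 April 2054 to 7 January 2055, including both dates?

12

Occurrences land 21·i days after 2 April 2054 for i = 0, 1, 2, …
24 April 2054 is 22 days after the start; 22 ÷ 21 = 1 remainder 1; since the remainder is 1, round up to i = 2. First occurrence in the window: #3 on 14 May 2054 (2×21 = 42 days in).
7 January 2055 is 280 days after the start; 280 ÷ 21 = 13 remainder 7. Last occurrence in the window: #14 on 31 December 2054.
Occurrences #3 through #14: 12 in total.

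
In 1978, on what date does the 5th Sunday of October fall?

1978-10-29

October 1978 begins on a Sunday, so the first Sunday is October 1.
The 5th Sunday is 4 weeks later: 1 + 28 = 29.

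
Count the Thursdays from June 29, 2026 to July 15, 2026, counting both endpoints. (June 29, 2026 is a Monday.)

2

June 29, 2026 is a Monday; the first Thursday on or after it is July 2, 2026 (3 days later).
From July 2, 2026 to July 15, 2026 is 15 − 2 = 13 days.
13 ÷ 7 = 1 full weeks with remainder 6, so 1 more Thursdays after the first → 2.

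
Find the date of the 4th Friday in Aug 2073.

Aug 25, 2073

The first Friday of Aug 2073 is Aug 4.
The 4th Friday is 3 weeks later: 4 + 21 = 25.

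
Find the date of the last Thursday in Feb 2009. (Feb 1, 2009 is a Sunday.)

Feb 2009 begins on a Sunday, so the first Thursday is Feb 5 (4 days later).
Feb 2009 has 28 days. Adding weeks: 5, 12, 19, 26 — the last one ≤ 28 is the 26th.

Feb 26, 2009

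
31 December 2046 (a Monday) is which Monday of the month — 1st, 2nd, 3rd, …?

Day 31 falls in week ⌈31/7⌉ of the month.
Days 1–7 hold the 1st Monday, 8–14 the 2nd, 15–21 the 3rd, 22–28 the 4th, 29–31 the 5th.
31 is in the range for the 5th.

5th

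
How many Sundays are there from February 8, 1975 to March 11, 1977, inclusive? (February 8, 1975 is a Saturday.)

109

February 8, 1975 is a Saturday; the first Sunday on or after it is February 9, 1975 (1 day later).
From February 9, 1975 to March 11, 1977: 325 + 366 + 70 = 761 days (rest of 1975, 1976, to March 11, 1977 in 1977).
761 ÷ 7 = 108 full weeks with remainder 5, so 108 more Sundays after the first → 109.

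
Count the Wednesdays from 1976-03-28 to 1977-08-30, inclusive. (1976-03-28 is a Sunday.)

74

1976-03-28 is a Sunday; the first Wednesday on or after it is 1976-03-31 (3 days later).
From 1976-03-31 to 1977-08-30: 275 + 242 = 517 days (rest of 1976, to 1977-08-30 in 1977).
517 ÷ 7 = 73 full weeks with remainder 6, so 73 more Wednesdays after the first → 74.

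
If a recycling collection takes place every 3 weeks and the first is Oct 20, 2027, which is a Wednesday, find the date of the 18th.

Oct 11, 2028

The 18th occurrence is 17 intervals after the first: 17 × 21 = 357 days after Oct 20, 2027.
Oct has 31 days — 11 days to the end of Oct leaves 346.
Nov has 30 days (316 left).
Dec has 31 days (285 left).
Jan has 31 days (254 left).
Feb has 29 days (225 left).
Mar has 31 days (194 left).
Apr has 30 days (164 left).
May has 31 days (133 left).
Jun has 30 days (103 left).
Jul has 31 days (72 left).
Aug has 31 days (41 left).
Sep has 30 days (11 left).
11 days into Oct → Oct 11, 2028.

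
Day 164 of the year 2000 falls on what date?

12 June 2000

January has 31 days (164 − 31 = 133 remain).
February has 29 days (133 − 29 = 104 remain).
March has 31 days (104 − 31 = 73 remain).
April has 30 days (73 − 30 = 43 remain).
May has 31 days (43 − 31 = 12 remain).
12 into June → June 12.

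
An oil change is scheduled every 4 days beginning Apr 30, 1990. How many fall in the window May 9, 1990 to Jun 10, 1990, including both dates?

Occurrences land 4·i days after Apr 30, 1990 for i = 0, 1, 2, …
May 9, 1990 is 9 days after the start; 9 ÷ 4 = 2 remainder 1; since the remainder is 1, round up to i = 3. First occurrence in the window: #4 on May 12, 1990 (3×4 = 12 days in).
Jun 10, 1990 is 41 days after the start; 41 ÷ 4 = 10 remainder 1. Last occurrence in the window: #11 on Jun 9, 1990.
Occurrences #4 through #11: 8 in total.

8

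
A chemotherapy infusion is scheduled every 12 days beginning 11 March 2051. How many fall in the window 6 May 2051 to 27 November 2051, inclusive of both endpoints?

Occurrences land 12·i days after 11 March 2051 for i = 0, 1, 2, …
6 May 2051 is 56 days after the start; 56 ÷ 12 = 4 remainder 8; since the remainder is 8, round up to i = 5. First occurrence in the window: #6 on 10 May 2051 (5×12 = 60 days in).
27 November 2051 is 261 days after the start; 261 ÷ 12 = 21 remainder 9. Last occurrence in the window: #22 on 18 November 2051.
Occurrences #6 through #22: 17 in total.

17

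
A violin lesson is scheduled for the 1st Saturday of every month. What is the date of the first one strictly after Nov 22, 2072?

Dec 3, 2072

Nov 2072 starts on a Tuesday, so its 1st Saturday is Nov 5, 2072 (4 days in).
That is not after Nov 22, 2072, so look at Dec 2072.
Dec 2072 starts on a Thursday, so its 1st Saturday is Dec 3, 2072 (2 days in).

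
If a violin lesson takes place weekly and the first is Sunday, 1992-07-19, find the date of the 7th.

The 7th occurrence is 6 intervals after the first: 6 × 7 = 42 days after 1992-07-19.
July has 31 days — 12 days to the end of July leaves 30.
30 days into August → 1992-08-30.

1992-08-30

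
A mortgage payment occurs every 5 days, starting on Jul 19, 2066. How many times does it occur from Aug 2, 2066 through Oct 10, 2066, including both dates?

14

Occurrences land 5·i days after Jul 19, 2066 for i = 0, 1, 2, …
Aug 2, 2066 is 14 days after the start; 14 ÷ 5 = 2 remainder 4; since the remainder is 4, round up to i = 3. First occurrence in the window: #4 on Aug 3, 2066 (3×5 = 15 days in).
Oct 10, 2066 is 83 days after the start; 83 ÷ 5 = 16 remainder 3. Last occurrence in the window: #17 on Oct 7, 2066.
Occurrences #4 through #17: 14 in total.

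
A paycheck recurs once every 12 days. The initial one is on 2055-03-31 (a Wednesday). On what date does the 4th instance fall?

2055-05-06

The 4th occurrence is 3 intervals after the first: 3 × 12 = 36 days after 2055-03-31.
March has 31 days — 0 days to the end of March leaves 36.
April has 30 days (6 left).
6 days into May → 2055-05-06.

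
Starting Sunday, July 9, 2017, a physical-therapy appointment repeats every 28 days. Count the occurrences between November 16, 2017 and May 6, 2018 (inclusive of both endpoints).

6

Occurrences land 28·i days after July 9, 2017 for i = 0, 1, 2, …
November 16, 2017 is 130 days after the start; 130 ÷ 28 = 4 remainder 18; since the remainder is 18, round up to i = 5. First occurrence in the window: #6 on November 26, 2017 (5×28 = 140 days in).
May 6, 2018 is 301 days after the start; 301 ÷ 28 = 10 remainder 21. Last occurrence in the window: #11 on April 15, 2018.
Occurrences #6 through #11: 6 in total.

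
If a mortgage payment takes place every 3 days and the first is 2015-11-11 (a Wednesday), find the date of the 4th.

The 4th occurrence is 3 intervals after the first: 3 × 3 = 9 days after 2015-11-11.
9 days later is 2015-11-20.

2015-11-20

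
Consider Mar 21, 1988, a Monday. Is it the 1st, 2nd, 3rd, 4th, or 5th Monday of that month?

Day 21 falls in week ⌈21/7⌉ of the month.
Days 1–7 hold the 1st Monday, 8–14 the 2nd, 15–21 the 3rd, 22–28 the 4th, 29–31 the 5th.
21 is in the range for the 3rd.

3rd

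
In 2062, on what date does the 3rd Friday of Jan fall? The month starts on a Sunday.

Jan 2062 begins on a Sunday, so the first Friday is Jan 6 (5 days later).
The 3rd Friday is 2 weeks later: 6 + 14 = 20.

Jan 20, 2062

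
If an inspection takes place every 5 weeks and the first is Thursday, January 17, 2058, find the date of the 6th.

July 11, 2058

The 6th occurrence is 5 intervals after the first: 5 × 35 = 175 days after January 17, 2058.
January has 31 days — 14 days to the end of January leaves 161.
February has 28 days (133 left).
March has 31 days (102 left).
April has 30 days (72 left).
May has 31 days (41 left).
June has 30 days (11 left).
11 days into July → July 11, 2058.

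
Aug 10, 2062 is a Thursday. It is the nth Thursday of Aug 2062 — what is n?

2nd

Day 10 falls in week ⌈10/7⌉ of the month.
Days 1–7 hold the 1st Thursday, 8–14 the 2nd, 15–21 the 3rd, 22–28 the 4th, 29–31 the 5th.
10 is in the range for the 2nd.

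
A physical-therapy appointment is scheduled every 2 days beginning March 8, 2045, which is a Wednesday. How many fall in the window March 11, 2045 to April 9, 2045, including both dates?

Occurrences land 2·i days after March 8, 2045 for i = 0, 1, 2, …
March 11, 2045 is 3 days after the start; 3 ÷ 2 = 1 remainder 1; since the remainder is 1, round up to i = 2. First occurrence in the window: #3 on March 12, 2045 (2×2 = 4 days in).
April 9, 2045 is 32 days after the start; 32 ÷ 2 = 16 remainder 0. Last occurrence in the window: #17 on April 9, 2045.
Occurrences #3 through #17: 15 in total.

15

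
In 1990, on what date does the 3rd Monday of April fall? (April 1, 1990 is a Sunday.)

April 1990 begins on a Sunday, so the first Monday is April 2 (1 day later).
The 3rd Monday is 2 weeks later: 2 + 14 = 16.

April 16, 1990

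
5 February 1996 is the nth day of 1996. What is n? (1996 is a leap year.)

Days in months before February: 31 = 31.
Plus 5 days into February → day 36.

36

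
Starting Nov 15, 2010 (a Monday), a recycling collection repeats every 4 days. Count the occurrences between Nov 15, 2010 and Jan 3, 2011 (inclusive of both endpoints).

Occurrences land 4·i days after Nov 15, 2010 for i = 0, 1, 2, …
The window opens on the start date, so the first occurrence inside is #1 on Nov 15, 2010.
Jan 3, 2011 is 49 days after the start; 49 ÷ 4 = 12 remainder 1. Last occurrence in the window: #13 on Jan 2, 2011.
Occurrences #1 through #13: 13 in total.

13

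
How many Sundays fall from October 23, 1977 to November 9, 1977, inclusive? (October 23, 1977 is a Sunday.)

October 23, 1977 is a Sunday; the first Sunday on or after it is October 23, 1977.
From October 23, 1977 to November 9, 1977: 8 + 9 = 17 days (rest of October, November).
17 ÷ 7 = 2 full weeks with remainder 3, so 2 more Sundays after the first → 3.

3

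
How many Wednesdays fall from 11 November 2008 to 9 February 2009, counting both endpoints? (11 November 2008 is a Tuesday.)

13

11 November 2008 is a Tuesday; the first Wednesday on or after it is 12 November 2008 (1 day later).
From 12 November 2008 to 9 February 2009: 18 + 31 + 31 + 9 = 89 days (rest of November, December, January, February).
89 ÷ 7 = 12 full weeks with remainder 5, so 12 more Wednesdays after the first → 13.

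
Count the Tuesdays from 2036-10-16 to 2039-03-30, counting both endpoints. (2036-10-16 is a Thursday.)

2036-10-16 is a Thursday; the first Tuesday on or after it is 2036-10-21 (5 days later).
From 2036-10-21 to 2039-03-30: 71 + 365 + 365 + 89 = 890 days (rest of 2036, 2037, 2038, to 2039-03-30 in 2039).
890 ÷ 7 = 127 full weeks with remainder 1, so 127 more Tuesdays after the first → 128.

128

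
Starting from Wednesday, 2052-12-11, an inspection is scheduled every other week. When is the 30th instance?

The 30th occurrence is 29 intervals after the first: 29 × 14 = 406 days after 2052-12-11.
December has 31 days — 20 days to the end of December leaves 386.
January has 31 days (355 left).
February has 28 days (327 left).
March has 31 days (296 left).
April has 30 days (266 left).
May has 31 days (235 left).
June has 30 days (205 left).
July has 31 days (174 left).
August has 31 days (143 left).
September has 30 days (113 left).
October has 31 days (82 left).
November has 30 days (52 left).
December has 31 days (21 left).
21 days into January → 2054-01-21.

2054-01-21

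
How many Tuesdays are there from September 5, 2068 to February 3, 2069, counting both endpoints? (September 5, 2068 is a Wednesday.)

21

September 5, 2068 is a Wednesday; the first Tuesday on or after it is September 11, 2068 (6 days later).
From September 11, 2068 to February 3, 2069: 19 + 31 + 30 + 31 + 31 + 3 = 145 days (rest of September, October, November, December, January, February).
145 ÷ 7 = 20 full weeks with remainder 5, so 20 more Tuesdays after the first → 21.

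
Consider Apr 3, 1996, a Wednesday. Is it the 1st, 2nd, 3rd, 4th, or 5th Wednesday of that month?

Day 3 falls in week ⌈3/7⌉ of the month.
Days 1–7 hold the 1st Wednesday, 8–14 the 2nd, 15–21 the 3rd, 22–28 the 4th, 29–31 the 5th.
3 is in the range for the 1st.

1st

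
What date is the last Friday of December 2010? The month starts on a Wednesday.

December 2010 begins on a Wednesday, so the first Friday is December 3 (2 days later).
December 2010 has 31 days. Adding weeks: 3, 10, 17, 24, 31 — the last one ≤ 31 is the 31st.

2010-12-31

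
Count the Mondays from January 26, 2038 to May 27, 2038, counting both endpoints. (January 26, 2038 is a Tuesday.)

January 26, 2038 is a Tuesday; the first Monday on or after it is February 1, 2038 (6 days later).
From February 1, 2038 to May 27, 2038: 27 + 31 + 30 + 27 = 115 days (rest of February, March, April, May).
115 ÷ 7 = 16 full weeks with remainder 3, so 16 more Mondays after the first → 17.

17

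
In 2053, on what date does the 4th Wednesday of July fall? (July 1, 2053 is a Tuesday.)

July 2053 begins on a Tuesday, so the first Wednesday is July 2 (1 day later).
The 4th Wednesday is 3 weeks later: 2 + 21 = 23.

July 23, 2053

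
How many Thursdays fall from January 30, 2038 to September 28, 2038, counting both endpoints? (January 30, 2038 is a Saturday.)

34

January 30, 2038 is a Saturday; the first Thursday on or after it is February 4, 2038 (5 days later).
From February 4, 2038 to September 28, 2038: 24 + 31 + 30 + 31 + 30 + 31 + 31 + 28 = 236 days (rest of February, March, April, May, June, July, August, September).
236 ÷ 7 = 33 full weeks with remainder 5, so 33 more Thursdays after the first → 34.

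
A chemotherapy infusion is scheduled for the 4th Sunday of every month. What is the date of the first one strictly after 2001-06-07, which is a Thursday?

June 2001 starts on a Friday; its first Sunday is the 3rd, so the 4th Sunday is the 24th — 2001-06-24.
2001-06-24 is after 2001-06-07, so that is the next one.

2001-06-24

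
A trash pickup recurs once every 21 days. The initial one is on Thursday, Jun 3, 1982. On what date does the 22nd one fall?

The 22nd occurrence is 21 intervals after the first: 21 × 21 = 441 days after Jun 3, 1982.
Jun has 30 days — 27 days to the end of Jun leaves 414.
From end of Jun to end of 1982 is 184 days (230 left).
Jan has 31 days (199 left).
Feb has 28 days (171 left).
Mar has 31 days (140 left).
Apr has 30 days (110 left).
May has 31 days (79 left).
Jun has 30 days (49 left).
Jul has 31 days (18 left).
18 days into Aug → Aug 18, 1983.

Aug 18, 1983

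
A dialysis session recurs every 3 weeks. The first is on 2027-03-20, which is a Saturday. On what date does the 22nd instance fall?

The 22nd occurrence is 21 intervals after the first: 21 × 21 = 441 days after 2027-03-20.
March has 31 days — 11 days to the end of March leaves 430.
From end of March to end of 2027 is 275 days (155 left).
January has 31 days (124 left).
February has 29 days (95 left).
March has 31 days (64 left).
April has 30 days (34 left).
May has 31 days (3 left).
3 days into June → 2028-06-03.

2028-06-03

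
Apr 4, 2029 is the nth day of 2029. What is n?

Days in months before Apr: 31 + 28 + 31 = 90.
Plus 4 days into Apr → day 94.

94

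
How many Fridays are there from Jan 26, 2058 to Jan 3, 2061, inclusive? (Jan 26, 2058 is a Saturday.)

153

Jan 26, 2058 is a Saturday; the first Friday on or after it is Feb 1, 2058 (6 days later).
From Feb 1, 2058 to Jan 3, 2061: 333 + 365 + 366 + 3 = 1067 days (rest of 2058, 2059, 2060, to Jan 3, 2061 in 2061).
1067 ÷ 7 = 152 full weeks with remainder 3, so 152 more Fridays after the first → 153.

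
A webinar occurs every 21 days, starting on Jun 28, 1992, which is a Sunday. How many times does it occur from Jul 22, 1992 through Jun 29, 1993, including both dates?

Occurrences land 21·i days after Jun 28, 1992 for i = 0, 1, 2, …
Jul 22, 1992 is 24 days after the start; 24 ÷ 21 = 1 remainder 3; since the remainder is 3, round up to i = 2. First occurrence in the window: #3 on Aug 9, 1992 (2×21 = 42 days in).
Jun 29, 1993 is 366 days after the start; 366 ÷ 21 = 17 remainder 9. Last occurrence in the window: #18 on Jun 20, 1993.
Occurrences #3 through #18: 16 in total.

16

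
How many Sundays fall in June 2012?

2012-06-01 is a Friday; the first Sunday on or after it is 2012-06-03 (2 days later).
From 2012-06-03 to 2012-06-30 is 30 − 3 = 27 days.
27 ÷ 7 = 3 full weeks with remainder 6, so 3 more Sundays after the first → 4.

4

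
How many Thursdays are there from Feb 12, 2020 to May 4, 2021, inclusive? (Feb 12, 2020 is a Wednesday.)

Feb 12, 2020 is a Wednesday; the first Thursday on or after it is Feb 13, 2020 (1 day later).
From Feb 13, 2020 to May 4, 2021: 322 + 124 = 446 days (rest of 2020, to May 4, 2021 in 2021).
446 ÷ 7 = 63 full weeks with remainder 5, so 63 more Thursdays after the first → 64.

64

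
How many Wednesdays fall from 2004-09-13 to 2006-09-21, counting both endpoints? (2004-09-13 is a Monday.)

106

2004-09-13 is a Monday; the first Wednesday on or after it is 2004-09-15 (2 days later).
From 2004-09-15 to 2006-09-21: 107 + 365 + 264 = 736 days (rest of 2004, 2005, to 2006-09-21 in 2006).
736 ÷ 7 = 105 full weeks with remainder 1, so 105 more Wednesdays after the first → 106.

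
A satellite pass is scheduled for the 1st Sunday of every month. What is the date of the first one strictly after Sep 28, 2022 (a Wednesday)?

Oct 2, 2022

Sep 2022 starts on a Thursday, so its 1st Sunday is Sep 4, 2022 (3 days in).
That is not after Sep 28, 2022, so look at Oct 2022.
Oct 2022 starts on a Saturday, so its 1st Sunday is Oct 2, 2022 (1 day in).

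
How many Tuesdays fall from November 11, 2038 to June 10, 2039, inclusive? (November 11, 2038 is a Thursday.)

November 11, 2038 is a Thursday; the first Tuesday on or after it is November 16, 2038 (5 days later).
From November 16, 2038 to June 10, 2039: 14 + 31 + 31 + 28 + 31 + 30 + 31 + 10 = 206 days (rest of November, December, January, February, March, April, May, June).
206 ÷ 7 = 29 full weeks with remainder 3, so 29 more Tuesdays after the first → 30.

30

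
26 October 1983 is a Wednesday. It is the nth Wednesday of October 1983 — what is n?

Day 26 falls in week ⌈26/7⌉ of the month.
Days 1–7 hold the 1st Wednesday, 8–14 the 2nd, 15–21 the 3rd, 22–28 the 4th, 29–31 the 5th.
26 is in the range for the 4th.

4th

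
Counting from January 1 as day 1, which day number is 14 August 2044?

227

Days in months before August: 31 + 29 + 31 + 30 + 31 + 30 + 31 = 213.
Plus 14 days into August → day 227.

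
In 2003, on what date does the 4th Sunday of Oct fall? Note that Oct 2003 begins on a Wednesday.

Oct 26, 2003

Oct 2003 begins on a Wednesday, so the first Sunday is Oct 5 (4 days later).
The 4th Sunday is 3 weeks later: 5 + 21 = 26.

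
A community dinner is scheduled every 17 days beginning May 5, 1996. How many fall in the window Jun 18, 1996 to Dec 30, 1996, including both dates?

Occurrences land 17·i days after May 5, 1996 for i = 0, 1, 2, …
Jun 18, 1996 is 44 days after the start; 44 ÷ 17 = 2 remainder 10; since the remainder is 10, round up to i = 3. First occurrence in the window: #4 on Jun 25, 1996 (3×17 = 51 days in).
Dec 30, 1996 is 239 days after the start; 239 ÷ 17 = 14 remainder 1. Last occurrence in the window: #15 on Dec 29, 1996.
Occurrences #4 through #15: 12 in total.

12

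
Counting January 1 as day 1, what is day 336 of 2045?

January has 31 days (336 − 31 = 305 remain).
February has 28 days (305 − 28 = 277 remain).
March has 31 days (277 − 31 = 246 remain).
April has 30 days (246 − 30 = 216 remain).
May has 31 days (216 − 31 = 185 remain).
June has 30 days (185 − 30 = 155 remain).
July has 31 days (155 − 31 = 124 remain).
August has 31 days (124 − 31 = 93 remain).
September has 30 days (93 − 30 = 63 remain).
October has 31 days (63 − 31 = 32 remain).
November has 30 days (32 − 30 = 2 remain).
2 into December → December 2.

2 December 2045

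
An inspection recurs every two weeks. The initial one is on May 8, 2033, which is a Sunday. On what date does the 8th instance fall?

August 14, 2033

The 8th occurrence is 7 intervals after the first: 7 × 14 = 98 days after May 8, 2033.
May has 31 days — 23 days to the end of May leaves 75.
June has 30 days (45 left).
July has 31 days (14 left).
14 days into August → August 14, 2033.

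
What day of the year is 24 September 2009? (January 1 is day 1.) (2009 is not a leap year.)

Days in months before September: 31 + 28 + 31 + 30 + 31 + 30 + 31 + 31 = 243.
Plus 24 days into September → day 267.

267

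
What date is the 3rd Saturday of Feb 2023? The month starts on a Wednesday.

Feb 2023 begins on a Wednesday, so the first Saturday is Feb 4 (3 days later).
The 3rd Saturday is 2 weeks later: 4 + 14 = 18.

Feb 18, 2023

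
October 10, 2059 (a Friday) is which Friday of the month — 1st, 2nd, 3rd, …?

Day 10 falls in week ⌈10/7⌉ of the month.
Days 1–7 hold the 1st Friday, 8–14 the 2nd, 15–21 the 3rd, 22–28 the 4th, 29–31 the 5th.
10 is in the range for the 2nd.

2nd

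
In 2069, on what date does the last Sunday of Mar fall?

The first Sunday of Mar 2069 is Mar 3.
Mar 2069 has 31 days. Adding weeks: 3, 10, 17, 24, 31 — the last one ≤ 31 is the 31st.

Mar 31, 2069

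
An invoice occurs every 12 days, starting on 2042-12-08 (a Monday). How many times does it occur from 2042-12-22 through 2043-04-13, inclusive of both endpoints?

Occurrences land 12·i days after 2042-12-08 for i = 0, 1, 2, …
2042-12-22 is 14 days after the start; 14 ÷ 12 = 1 remainder 2; since the remainder is 2, round up to i = 2. First occurrence in the window: #3 on 2043-01-01 (2×12 = 24 days in).
2043-04-13 is 126 days after the start; 126 ÷ 12 = 10 remainder 6. Last occurrence in the window: #11 on 2043-04-07.
Occurrences #3 through #11: 9 in total.

9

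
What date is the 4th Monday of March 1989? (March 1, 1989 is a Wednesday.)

March 1989 begins on a Wednesday, so the first Monday is March 6 (5 days later).
The 4th Monday is 3 weeks later: 6 + 21 = 27.

27 March 1989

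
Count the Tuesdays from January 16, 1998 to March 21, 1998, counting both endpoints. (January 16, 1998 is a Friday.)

January 16, 1998 is a Friday; the first Tuesday on or after it is January 20, 1998 (4 days later).
From January 20, 1998 to March 21, 1998: 11 + 28 + 21 = 60 days (rest of January, February, March).
60 ÷ 7 = 8 full weeks with remainder 4, so 8 more Tuesdays after the first → 9.

9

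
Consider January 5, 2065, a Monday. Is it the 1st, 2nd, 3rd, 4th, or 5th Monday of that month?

Day 5 falls in week ⌈5/7⌉ of the month.
Days 1–7 hold the 1st Monday, 8–14 the 2nd, 15–21 the 3rd, 22–28 the 4th, 29–31 the 5th.
5 is in the range for the 1st.

1st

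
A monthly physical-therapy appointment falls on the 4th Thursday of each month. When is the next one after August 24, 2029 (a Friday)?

August 2029 starts on a Wednesday; its first Thursday is the 2nd, so the 4th Thursday is the 23rd — August 23, 2029.
That is not after August 24, 2029, so look at September 2029.
September 2029 starts on a Saturday; its first Thursday is the 6th, so the 4th Thursday is the 27th — September 27, 2029.

September 27, 2029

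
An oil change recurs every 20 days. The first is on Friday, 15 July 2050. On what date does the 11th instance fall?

The 11th occurrence is 10 intervals after the first: 10 × 20 = 200 days after 15 July 2050.
July has 31 days — 16 days to the end of July leaves 184.
August has 31 days (153 left).
September has 30 days (123 left).
October has 31 days (92 left).
November has 30 days (62 left).
December has 31 days (31 left).
31 days into January → 31 January 2051.

31 January 2051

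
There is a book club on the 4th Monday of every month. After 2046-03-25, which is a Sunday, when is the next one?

2046-03-26

March 2046 starts on a Thursday; its first Monday is the 5th, so the 4th Monday is the 26th — 2046-03-26.
2046-03-26 is after 2046-03-25, so that is the next one.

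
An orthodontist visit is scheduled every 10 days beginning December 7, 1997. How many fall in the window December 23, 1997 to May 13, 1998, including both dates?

Occurrences land 10·i days after December 7, 1997 for i = 0, 1, 2, …
December 23, 1997 is 16 days after the start; 16 ÷ 10 = 1 remainder 6; since the remainder is 6, round up to i = 2. First occurrence in the window: #3 on December 27, 1997 (2×10 = 20 days in).
May 13, 1998 is 157 days after the start; 157 ÷ 10 = 15 remainder 7. Last occurrence in the window: #16 on May 6, 1998.
Occurrences #3 through #16: 14 in total.

14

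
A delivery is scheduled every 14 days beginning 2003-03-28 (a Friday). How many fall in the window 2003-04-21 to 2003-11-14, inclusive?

15

Occurrences land 14·i days after 2003-03-28 for i = 0, 1, 2, …
2003-04-21 is 24 days after the start; 24 ÷ 14 = 1 remainder 10; since the remainder is 10, round up to i = 2. First occurrence in the window: #3 on 2003-04-25 (2×14 = 28 days in).
2003-11-14 is 231 days after the start; 231 ÷ 14 = 16 remainder 7. Last occurrence in the window: #17 on 2003-11-07.
Occurrences #3 through #17: 15 in total.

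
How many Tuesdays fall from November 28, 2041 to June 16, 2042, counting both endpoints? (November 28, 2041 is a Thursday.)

28

November 28, 2041 is a Thursday; the first Tuesday on or after it is December 3, 2041 (5 days later).
From December 3, 2041 to June 16, 2042: 28 + 31 + 28 + 31 + 30 + 31 + 16 = 195 days (rest of December, January, February, March, April, May, June).
195 ÷ 7 = 27 full weeks with remainder 6, so 27 more Tuesdays after the first → 28.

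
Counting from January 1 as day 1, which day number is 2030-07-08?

Days in months before July: 31 + 28 + 31 + 30 + 31 + 30 = 181.
Plus 8 days into July → day 189.

189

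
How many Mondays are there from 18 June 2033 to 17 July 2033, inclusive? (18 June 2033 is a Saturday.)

18 June 2033 is a Saturday; the first Monday on or after it is 20 June 2033 (2 days later).
From 20 June 2033 to 17 July 2033: 10 + 17 = 27 days (rest of June, July).
27 ÷ 7 = 3 full weeks with remainder 6, so 3 more Mondays after the first → 4.

4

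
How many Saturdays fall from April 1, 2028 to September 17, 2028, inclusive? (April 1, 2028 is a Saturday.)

April 1, 2028 is a Saturday; the first Saturday on or after it is April 1, 2028.
From April 1, 2028 to September 17, 2028: 29 + 31 + 30 + 31 + 31 + 17 = 169 days (rest of April, May, June, July, August, September).
169 ÷ 7 = 24 full weeks with remainder 1, so 24 more Saturdays after the first → 25.

25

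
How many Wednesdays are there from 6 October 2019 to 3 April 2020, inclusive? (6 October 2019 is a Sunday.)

26

6 October 2019 is a Sunday; the first Wednesday on or after it is 9 October 2019 (3 days later).
From 9 October 2019 to 3 April 2020: 22 + 30 + 31 + 31 + 29 + 31 + 3 = 177 days (rest of October, November, December, January, February, March, April).
177 ÷ 7 = 25 full weeks with remainder 2, so 25 more Wednesdays after the first → 26.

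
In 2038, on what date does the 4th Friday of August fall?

August 2038 begins on a Sunday, so the first Friday is August 6 (5 days later).
The 4th Friday is 3 weeks later: 6 + 21 = 27.

2038-08-27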